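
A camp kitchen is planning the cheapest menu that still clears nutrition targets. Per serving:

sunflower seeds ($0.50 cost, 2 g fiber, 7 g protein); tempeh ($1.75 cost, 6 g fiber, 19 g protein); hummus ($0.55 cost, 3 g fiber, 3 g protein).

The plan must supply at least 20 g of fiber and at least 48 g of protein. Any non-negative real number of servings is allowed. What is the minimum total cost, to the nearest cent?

This is a tiny linear program; its minimum lies at a vertex of the feasible set. List the vertices and price them.
sunflower seeds only: max(20/2, 48/7) = 10 servings → $5.00.
tempeh only: max(20/6, 48/19) = 3.333 servings → $5.83.
hummus only: max(20/3, 48/3) = 16 servings → $8.80.
sunflower seeds + tempeh with both targets exact would need a negative amount; discard.
sunflower seeds + hummus with both tight: 5.6 servings and 2.933 servings → $4.41.
tempeh + hummus with both tight: 2.154 servings and 2.359 servings → $5.07.
So the least-cost plan costs $4.41.

$4.41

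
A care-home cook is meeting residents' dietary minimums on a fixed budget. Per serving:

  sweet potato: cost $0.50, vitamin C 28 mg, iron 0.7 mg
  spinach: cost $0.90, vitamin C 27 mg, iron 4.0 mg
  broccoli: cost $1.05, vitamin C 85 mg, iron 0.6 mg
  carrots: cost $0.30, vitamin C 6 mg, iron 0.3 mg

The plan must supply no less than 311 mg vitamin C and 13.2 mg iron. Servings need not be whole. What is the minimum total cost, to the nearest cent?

$5.48

At the optimum either one food covers both requirements or two foods hit both targets exactly; no other combination can be cheaper.
sweet potato only: max(311/28, 13.2/0.7) = 18.86 servings → $9.43.
spinach only: max(311/27, 13.2/4.0) = 11.52 servings → $10.37.
broccoli only: max(311/85, 13.2/0.6) = 22 servings → $23.10.
carrots only: max(311/6, 13.2/0.3) = 51.83 servings → $15.55.
sweet potato + spinach with both tight: 9.534 servings and 1.632 servings → $6.24.
sweet potato + broccoli: the both-tight solution has a negative serving — not a feasible corner.
sweet potato + carrots with both tight: 3.357 servings and 36.17 servings → $12.53.
spinach + broccoli with both tight: 2.889 servings and 2.741 servings → $5.48.
spinach + carrots: intersection lies outside the first quadrant.
broccoli + carrots with both tight: 0.6438 servings and 42.71 servings → $13.49.
The minimum over all feasible corners is $5.48.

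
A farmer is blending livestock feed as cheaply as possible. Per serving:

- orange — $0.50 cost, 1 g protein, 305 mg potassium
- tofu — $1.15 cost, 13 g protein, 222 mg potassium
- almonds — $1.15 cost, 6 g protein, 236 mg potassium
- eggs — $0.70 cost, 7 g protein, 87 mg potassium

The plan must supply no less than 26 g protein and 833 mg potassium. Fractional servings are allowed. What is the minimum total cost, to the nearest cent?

Two binding constraints pin down two serving amounts, so the optimal mix uses at most two foods. The candidates are each food alone (scaled to the tighter of protein/potassium) and each pair with both constraints tight.
orange only: max(26/1, 833/305) = 26 servings → $13.00.
tofu only: max(26/13, 833/222) = 3.752 servings → $4.32.
almonds only: max(26/6, 833/236) = 4.333 servings → $4.98.
eggs only: max(26/7, 833/87) = 9.575 servings → $6.70.
orange + tofu with both tight: 1.351 servings and 1.896 servings → $2.86.
orange + almonds: intersection lies outside the first quadrant.
orange + eggs with both tight: 1.743 servings and 3.465 servings → $3.30.
tofu + almonds with both tight: 0.6555 servings and 2.913 servings → $4.10.
tofu + eggs with both targets exact would need a negative amount; discard.
almonds + eggs with both tight: 3.158 servings and 1.007 servings → $4.34.
So the least-cost plan costs $2.86.

$2.86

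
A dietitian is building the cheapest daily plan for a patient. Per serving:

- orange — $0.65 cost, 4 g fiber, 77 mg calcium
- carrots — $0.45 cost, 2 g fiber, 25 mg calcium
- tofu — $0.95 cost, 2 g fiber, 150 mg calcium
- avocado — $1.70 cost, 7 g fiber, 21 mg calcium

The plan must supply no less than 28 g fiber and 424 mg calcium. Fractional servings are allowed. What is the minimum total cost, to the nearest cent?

$4.55

Compare the cost at each extreme point of the feasible region.
orange only: max(28/4, 424/77) = 7 servings → $4.55.
carrots only: max(28/2, 424/25) = 16.96 servings → $7.63.
tofu only: max(28/2, 424/150) = 14 servings → $13.30.
avocado only: max(28/7, 424/21) = 20.19 servings → $34.32.
orange + carrots with both tight: 2.741 servings and 8.519 servings → $5.61.
orange + tofu: intersection lies outside the first quadrant.
orange + avocado with both tight: 5.231 servings and 1.011 servings → $5.12.
carrots + tofu with both tight: 13.41 servings and 0.592 servings → $6.60.
carrots + avocado: intersection lies outside the first quadrant.
tofu + avocado with both tight: 2.361 servings and 3.325 servings → $7.90.
So the least-cost plan costs $4.55.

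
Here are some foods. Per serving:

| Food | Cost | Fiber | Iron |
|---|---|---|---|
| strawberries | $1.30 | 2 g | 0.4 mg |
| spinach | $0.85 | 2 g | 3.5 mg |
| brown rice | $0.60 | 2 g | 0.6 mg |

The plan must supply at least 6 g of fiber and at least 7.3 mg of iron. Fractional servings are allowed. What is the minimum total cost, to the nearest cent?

An LP optimum is at a vertex; with two nutrient constraints at most two foods are used. Check each candidate.
strawberries only: max(6/2, 7.3/0.4) = 18.25 servings → $23.73.
spinach only: max(6/2, 7.3/3.5) = 3 servings → $2.55.
brown rice only: max(6/2, 7.3/0.6) = 12.17 servings → $7.30.
strawberries + spinach with both tight: 1.032 servings and 1.968 servings → $3.01.
strawberries + brown rice with both targets exact would need a negative amount; discard.
spinach + brown rice with both tight: 1.897 servings and 1.103 servings → $2.27.
The minimum over all feasible corners is $2.27.

$2.27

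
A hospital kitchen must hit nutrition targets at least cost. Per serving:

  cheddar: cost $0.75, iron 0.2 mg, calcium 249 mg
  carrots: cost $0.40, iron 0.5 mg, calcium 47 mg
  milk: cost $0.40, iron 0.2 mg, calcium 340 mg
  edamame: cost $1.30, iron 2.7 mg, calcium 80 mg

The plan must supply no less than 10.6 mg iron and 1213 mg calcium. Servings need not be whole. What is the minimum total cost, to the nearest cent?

$5.92

This is a tiny linear program; its minimum lies at a vertex of the feasible set. List the vertices and price them.
cheddar only: max(10.6/0.2, 1213/249) = 53 servings → $39.75.
carrots only: max(10.6/0.5, 1213/47) = 25.81 servings → $10.32.
milk only: max(10.6/0.2, 1213/340) = 53 servings → $21.20.
edamame only: max(10.6/2.7, 1213/80) = 15.16 servings → $19.71.
cheddar + carrots with both tight: 0.9409 servings and 20.82 servings → $9.04.
cheddar + milk: the both-tight solution has a negative serving — not a feasible corner.
cheddar + edamame with both tight: 3.698 servings and 3.652 servings → $7.52.
carrots + milk with both tight: 20.93 servings and 0.6743 servings → $8.64.
carrots + edamame: the both-tight solution has a negative serving — not a feasible corner.
milk + edamame with both tight: 2.691 servings and 3.727 servings → $5.92.
So the least-cost plan costs $5.92.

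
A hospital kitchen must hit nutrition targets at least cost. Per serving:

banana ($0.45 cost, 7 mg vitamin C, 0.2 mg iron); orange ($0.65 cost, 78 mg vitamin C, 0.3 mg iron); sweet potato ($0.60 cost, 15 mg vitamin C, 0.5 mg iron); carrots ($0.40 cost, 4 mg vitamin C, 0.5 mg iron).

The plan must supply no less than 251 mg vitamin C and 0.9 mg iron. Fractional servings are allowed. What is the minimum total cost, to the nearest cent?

This is a tiny linear program; its minimum lies at a vertex of the feasible set. List the vertices and price them.
banana only: max(251/7, 0.9/0.2) = 35.86 servings → $16.14.
orange only: max(251/78, 0.9/0.3) = 3.218 servings → $2.09.
sweet potato only: max(251/15, 0.9/0.5) = 16.73 servings → $10.04.
carrots only: max(251/4, 0.9/0.5) = 62.75 servings → $25.10.
banana + orange: intersection lies outside the first quadrant.
banana + sweet potato: the both-tight solution has a negative serving — not a feasible corner.
banana + carrots with both targets exact would need a negative amount; discard.
orange + sweet potato: intersection lies outside the first quadrant.
orange + carrots: intersection lies outside the first quadrant.
sweet potato + carrots with both targets exact would need a negative amount; discard.
Cheapest feasible corner: $2.09.

$2.09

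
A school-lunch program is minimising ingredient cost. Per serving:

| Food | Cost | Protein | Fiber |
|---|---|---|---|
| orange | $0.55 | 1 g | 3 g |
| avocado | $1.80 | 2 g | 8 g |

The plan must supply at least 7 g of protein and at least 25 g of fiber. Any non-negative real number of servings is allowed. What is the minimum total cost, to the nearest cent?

$4.58

A basic optimal solution has at most two foods positive. Try each food alone and each pair with both targets met exactly.
orange only: max(7/1, 25/3) = 8.333 servings → $4.58.
avocado only: max(7/2, 25/8) = 3.5 servings → $6.30.
orange + avocado with both tight: 3 servings and 2 servings → $5.25.
The minimum over all feasible corners is $4.58.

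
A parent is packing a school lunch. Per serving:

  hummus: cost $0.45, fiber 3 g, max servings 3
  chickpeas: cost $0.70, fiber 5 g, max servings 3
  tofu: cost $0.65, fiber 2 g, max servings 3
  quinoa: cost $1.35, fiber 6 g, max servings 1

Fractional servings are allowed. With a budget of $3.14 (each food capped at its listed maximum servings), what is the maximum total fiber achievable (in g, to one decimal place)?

21.9 g

Fiber per dollar: chickpeas 7.143, hummus 6.667, quinoa 4.444, tofu 3.077.
Take 3 servings of chickpeas: spends $2.10, +15.0 g fiber (running total 15.0 g).
Take 2.311 servings of hummus: spends $1.04, +6.9 g fiber (running total 21.9 g).
Greedy by best ratio exhausts the cost allowance optimally: 21.9 g.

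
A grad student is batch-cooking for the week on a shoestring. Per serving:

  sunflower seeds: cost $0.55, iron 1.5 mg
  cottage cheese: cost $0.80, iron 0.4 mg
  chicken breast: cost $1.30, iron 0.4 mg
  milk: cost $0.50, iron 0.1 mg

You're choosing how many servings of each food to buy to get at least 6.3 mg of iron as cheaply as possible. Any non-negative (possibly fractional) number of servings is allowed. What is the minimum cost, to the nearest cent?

Cost per mg of iron: sunflower seeds $0.3667, cottage cheese $2.0000, chicken breast $3.2500, milk $5.0000.
With no serving limits, use only sunflower seeds: 6.3 mg / 1.5 mg = 4.2 servings × $0.55 = $2.31.

$2.31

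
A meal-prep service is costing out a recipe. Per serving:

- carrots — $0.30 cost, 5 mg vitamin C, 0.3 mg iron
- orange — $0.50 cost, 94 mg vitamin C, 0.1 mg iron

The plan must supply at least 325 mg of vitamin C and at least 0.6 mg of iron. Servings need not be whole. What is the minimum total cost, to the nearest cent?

Check every corner: each single food scaled to meet both minima, and each pair solved so both constraints bind.
carrots only: max(325/5, 0.6/0.3) = 65 servings → $19.50.
orange only: max(325/94, 0.6/0.1) = 6 servings → $3.00.
carrots + orange with both tight: 0.8628 servings and 3.412 servings → $1.96.
So the least-cost plan costs $1.96.

$1.96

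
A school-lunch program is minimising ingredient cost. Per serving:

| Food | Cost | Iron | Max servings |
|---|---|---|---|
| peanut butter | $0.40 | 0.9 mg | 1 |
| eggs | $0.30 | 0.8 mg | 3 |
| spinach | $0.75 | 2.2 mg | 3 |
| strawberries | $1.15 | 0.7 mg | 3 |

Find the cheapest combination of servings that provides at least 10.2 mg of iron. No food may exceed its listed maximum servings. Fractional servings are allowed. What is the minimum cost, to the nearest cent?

Cost per mg of iron: spinach $0.3409, eggs $0.3750, peanut butter $0.4444, strawberries $1.6429.
Take 3 servings of spinach: +6.6 mg iron for $2.25 (total $2.25, still need 3.6 mg).
Take 3 servings of eggs: +2.4 mg iron for $0.90 (total $3.15, still need 1.2 mg).
Take 1 serving of peanut butter: +0.9 mg iron for $0.40 (total $3.55, still need 0.3 mg).
Take 0.4286 servings of strawberries: +0.3 mg iron for $0.49 (total $4.04, still need 0.0 mg).
Filling from the cheapest source first is optimal under one linear minimum: $4.04.

$4.04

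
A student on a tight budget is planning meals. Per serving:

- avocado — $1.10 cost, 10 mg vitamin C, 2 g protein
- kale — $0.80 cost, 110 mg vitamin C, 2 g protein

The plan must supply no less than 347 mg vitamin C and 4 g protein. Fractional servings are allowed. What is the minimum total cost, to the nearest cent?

$2.52

Compare the cost at each extreme point of the feasible region.
avocado only: max(347/10, 4/2) = 34.7 servings → $38.17.
kale only: max(347/110, 4/2) = 3.155 servings → $2.52.
avocado + kale with both targets exact would need a negative amount; discard.
So the least-cost plan costs $2.52.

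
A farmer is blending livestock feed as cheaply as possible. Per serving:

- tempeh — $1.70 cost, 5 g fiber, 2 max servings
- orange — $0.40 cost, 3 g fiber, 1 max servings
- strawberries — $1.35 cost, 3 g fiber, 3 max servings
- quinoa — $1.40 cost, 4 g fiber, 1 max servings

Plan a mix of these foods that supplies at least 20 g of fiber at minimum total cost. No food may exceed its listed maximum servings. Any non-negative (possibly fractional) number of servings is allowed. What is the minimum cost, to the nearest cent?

Cost per g of fiber: orange $0.1333, tempeh $0.3400, quinoa $0.3500, strawberries $0.4500.
Take 1 serving of orange: +3.0 g fiber for $0.40 (total $0.40, still need 17.0 g).
Take 2 servings of tempeh: +10.0 g fiber for $3.40 (total $3.80, still need 7.0 g).
Take 1 serving of quinoa: +4.0 g fiber for $1.40 (total $5.20, still need 3.0 g).
Take 1 serving of strawberries: +3.0 g fiber for $1.35 (total $6.55, still need 0.0 g).
Filling from the cheapest source first is optimal under one linear minimum: $6.55.

$6.55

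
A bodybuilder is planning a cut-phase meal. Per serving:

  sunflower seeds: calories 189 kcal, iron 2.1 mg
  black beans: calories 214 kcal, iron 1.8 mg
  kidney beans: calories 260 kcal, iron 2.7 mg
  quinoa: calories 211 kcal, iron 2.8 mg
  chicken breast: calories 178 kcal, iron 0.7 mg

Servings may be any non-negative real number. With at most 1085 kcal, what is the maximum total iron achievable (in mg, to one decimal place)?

Iron per kcal: quinoa 0.01327, sunflower seeds 0.01111, kidney beans 0.01038, black beans 0.008411, chicken breast 0.003933.
With no serving limits, spend the whole calories allowance on quinoa: 1085 kcal / 211 kcal × 2.8 mg = 14.4 mg.

14.4 mg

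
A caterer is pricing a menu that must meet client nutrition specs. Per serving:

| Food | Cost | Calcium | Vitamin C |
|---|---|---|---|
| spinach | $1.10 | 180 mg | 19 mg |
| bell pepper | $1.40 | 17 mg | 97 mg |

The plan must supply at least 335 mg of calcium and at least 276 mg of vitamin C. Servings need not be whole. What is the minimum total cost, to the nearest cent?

An LP optimum is at a vertex; with two nutrient constraints at most two foods are used. Check each candidate.
spinach only: max(335/180, 276/19) = 14.53 servings → $15.98.
bell pepper only: max(335/17, 276/97) = 19.71 servings → $27.59.
spinach + bell pepper with both tight: 1.622 servings and 2.528 servings → $5.32.
So the least-cost plan costs $5.32.

$5.32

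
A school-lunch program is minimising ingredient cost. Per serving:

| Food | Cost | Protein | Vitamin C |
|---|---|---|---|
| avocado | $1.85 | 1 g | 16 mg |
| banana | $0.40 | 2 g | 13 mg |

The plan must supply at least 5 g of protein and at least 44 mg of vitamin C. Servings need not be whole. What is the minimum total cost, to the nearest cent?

With two linear requirements the optimum uses one or two foods; enumerate the corners.
avocado only: max(5/1, 44/16) = 5 servings → $9.25.
banana only: max(5/2, 44/13) = 3.385 servings → $1.35.
avocado + banana with both tight: 1.211 servings and 1.895 servings → $3.00.
Cheapest feasible corner: $1.35.

$1.35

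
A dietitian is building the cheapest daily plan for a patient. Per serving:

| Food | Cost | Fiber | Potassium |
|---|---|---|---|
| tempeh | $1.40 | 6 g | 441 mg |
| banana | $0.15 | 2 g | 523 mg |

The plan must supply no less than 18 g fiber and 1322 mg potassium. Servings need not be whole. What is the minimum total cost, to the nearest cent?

tempeh only: max(18/6, 1322/441) = 3 servings → $4.20.
banana only: max(18/2, 1322/523) = 9 servings → $1.35.
tempeh + banana: intersection lies outside the first quadrant.
The minimum over all feasible corners is $1.35.

$1.35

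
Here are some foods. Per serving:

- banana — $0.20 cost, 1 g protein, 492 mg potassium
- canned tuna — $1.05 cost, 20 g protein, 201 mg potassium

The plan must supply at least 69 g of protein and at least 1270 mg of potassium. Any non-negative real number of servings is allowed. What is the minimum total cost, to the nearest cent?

This is a tiny linear program; its minimum lies at a vertex of the feasible set. List the vertices and price them.
banana only: max(69/1, 1270/492) = 69 servings → $13.80.
canned tuna only: max(69/20, 1270/201) = 6.318 servings → $6.63.
banana + canned tuna with both tight: 1.196 servings and 3.39 servings → $3.80.
Cheapest feasible corner: $3.80.

$3.80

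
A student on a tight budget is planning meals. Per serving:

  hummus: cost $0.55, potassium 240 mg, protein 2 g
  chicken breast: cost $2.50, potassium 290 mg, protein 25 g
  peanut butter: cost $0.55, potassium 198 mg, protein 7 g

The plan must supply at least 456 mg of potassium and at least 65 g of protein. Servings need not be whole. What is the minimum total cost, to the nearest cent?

An LP optimum is at a vertex; with two nutrient constraints at most two foods are used. Check each candidate.
hummus only: max(456/240, 65/2) = 32.5 servings → $17.88.
chicken breast only: max(456/290, 65/25) = 2.6 servings → $6.50.
peanut butter only: max(456/198, 65/7) = 9.286 servings → $5.11.
hummus + chicken breast with both targets exact would need a negative amount; discard.
hummus + peanut butter: intersection lies outside the first quadrant.
chicken breast + peanut butter with both targets exact would need a negative amount; discard.
So the least-cost plan costs $5.11.

$5.11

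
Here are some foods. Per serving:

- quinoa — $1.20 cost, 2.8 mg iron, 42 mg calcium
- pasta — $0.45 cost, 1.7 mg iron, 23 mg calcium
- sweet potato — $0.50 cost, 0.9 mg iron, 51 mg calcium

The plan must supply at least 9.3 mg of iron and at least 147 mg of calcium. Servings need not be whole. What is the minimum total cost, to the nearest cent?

$2.60

Minimising a linear cost over {iron ≥ 9.3, calcium ≥ 147, servings ≥ 0} — the optimum is at a vertex, using one or two foods.
quinoa only: max(9.3/2.8, 147/42) = 3.5 servings → $4.20.
pasta only: max(9.3/1.7, 147/23) = 6.391 servings → $2.88.
sweet potato only: max(9.3/0.9, 147/51) = 10.33 servings → $5.17.
quinoa + pasta: the both-tight solution has a negative serving — not a feasible corner.
quinoa + sweet potato with both tight: 3.257 servings and 0.2 servings → $4.01.
pasta + sweet potato with both tight: 5.182 servings and 0.5455 servings → $2.60.
The minimum over all feasible corners is $2.60.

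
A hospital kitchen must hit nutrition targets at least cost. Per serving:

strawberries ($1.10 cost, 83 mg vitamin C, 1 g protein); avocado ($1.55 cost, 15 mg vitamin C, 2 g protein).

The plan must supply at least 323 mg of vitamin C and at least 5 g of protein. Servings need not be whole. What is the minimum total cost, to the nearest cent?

Two binding constraints pin down two serving amounts, so the optimal mix uses at most two foods. The candidates are each food alone (scaled to the tighter of vitamin C/protein) and each pair with both constraints tight.
strawberries only: max(323/83, 5/1) = 5 servings → $5.50.
avocado only: max(323/15, 5/2) = 21.53 servings → $33.38.
strawberries + avocado with both tight: 3.781 servings and 0.6093 servings → $5.10.
Cheapest feasible corner: $5.10.

$5.10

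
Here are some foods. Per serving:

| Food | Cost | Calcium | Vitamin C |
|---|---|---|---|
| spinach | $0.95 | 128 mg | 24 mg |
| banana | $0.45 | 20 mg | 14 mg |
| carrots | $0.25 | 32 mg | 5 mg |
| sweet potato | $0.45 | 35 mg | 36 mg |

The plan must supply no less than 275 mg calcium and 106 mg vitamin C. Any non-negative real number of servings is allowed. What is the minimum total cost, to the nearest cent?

$2.39

An LP optimum is at a vertex; with two nutrient constraints at most two foods are used. Check each candidate.
spinach only: max(275/128, 106/24) = 4.417 servings → $4.20.
banana only: max(275/20, 106/14) = 13.75 servings → $6.19.
carrots only: max(275/32, 106/5) = 21.2 servings → $5.30.
sweet potato only: max(275/35, 106/36) = 7.857 servings → $3.54.
spinach + banana with both tight: 1.319 servings and 5.311 servings → $3.64.
spinach + carrots: intersection lies outside the first quadrant.
spinach + sweet potato with both tight: 1.643 servings and 1.849 servings → $2.39.
banana + carrots with both tight: 5.796 servings and 4.971 servings → $3.85.
banana + sweet potato: intersection lies outside the first quadrant.
carrots + sweet potato with both tight: 6.336 servings and 2.064 servings → $2.51.
Cheapest feasible corner: $2.39.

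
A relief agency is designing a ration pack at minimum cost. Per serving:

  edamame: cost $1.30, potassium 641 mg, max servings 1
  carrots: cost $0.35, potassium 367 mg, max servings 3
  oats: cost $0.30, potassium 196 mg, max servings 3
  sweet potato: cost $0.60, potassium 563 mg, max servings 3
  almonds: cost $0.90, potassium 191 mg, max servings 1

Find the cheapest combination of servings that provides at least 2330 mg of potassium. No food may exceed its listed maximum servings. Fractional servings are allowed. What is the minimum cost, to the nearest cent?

$2.36

Cost per mg of potassium: carrots $0.0010, sweet potato $0.0011, oats $0.0015, edamame $0.0020, almonds $0.0047.
Take 3 servings of carrots: +1101.0 mg potassium for $1.05 (total $1.05, still need 1229.0 mg).
Take 2.183 servings of sweet potato: +1229.0 mg potassium for $1.31 (total $2.36, still need 0.0 mg).
Greedy by cheapest-per-mg is optimal for a single linear constraint, so the minimum cost is $2.36.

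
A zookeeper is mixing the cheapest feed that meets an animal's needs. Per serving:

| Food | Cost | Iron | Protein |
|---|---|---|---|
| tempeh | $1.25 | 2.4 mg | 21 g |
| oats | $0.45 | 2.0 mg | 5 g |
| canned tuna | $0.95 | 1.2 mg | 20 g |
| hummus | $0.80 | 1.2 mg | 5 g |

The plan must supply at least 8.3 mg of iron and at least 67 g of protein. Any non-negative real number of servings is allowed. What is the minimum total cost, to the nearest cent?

At the optimum either one food covers both requirements or two foods hit both targets exactly; no other combination can be cheaper.
tempeh only: max(8.3/2.4, 67/21) = 3.458 servings → $4.32.
oats only: max(8.3/2.0, 67/5) = 13.4 servings → $6.03.
canned tuna only: max(8.3/1.2, 67/20) = 6.917 servings → $6.57.
hummus only: max(8.3/1.2, 67/5) = 13.4 servings → $10.72.
tempeh + oats with both tight: 3.083 servings and 0.45 servings → $4.06.
tempeh + canned tuna: intersection lies outside the first quadrant.
tempeh + hummus with both tight: 2.947 servings and 1.023 servings → $4.50.
oats + canned tuna with both tight: 2.518 servings and 2.721 servings → $3.72.
oats + hummus: the both-tight solution has a negative serving — not a feasible corner.
canned tuna + hummus with both tight: 2.161 servings and 4.756 servings → $5.86.
Cheapest feasible corner: $3.72.

$3.72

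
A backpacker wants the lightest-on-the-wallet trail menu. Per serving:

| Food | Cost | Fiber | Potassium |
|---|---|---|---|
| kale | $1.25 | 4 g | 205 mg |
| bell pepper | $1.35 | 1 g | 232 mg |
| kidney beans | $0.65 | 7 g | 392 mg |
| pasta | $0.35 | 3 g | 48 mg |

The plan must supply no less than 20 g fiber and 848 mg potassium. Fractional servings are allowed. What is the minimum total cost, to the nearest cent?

With two linear requirements the optimum uses one or two foods; enumerate the corners.
kale only: max(20/4, 848/205) = 5 servings → $6.25.
bell pepper only: max(20/1, 848/232) = 20 servings → $27.00.
kidney beans only: max(20/7, 848/392) = 2.857 servings → $1.86.
pasta only: max(20/3, 848/48) = 17.67 servings → $6.18.
kale + bell pepper: intersection lies outside the first quadrant.
kale + kidney beans with both targets exact would need a negative amount; discard.
kale + pasta with both tight: 3.745 servings and 1.674 servings → $5.27.
bell pepper + kidney beans: the both-tight solution has a negative serving — not a feasible corner.
bell pepper + pasta with both tight: 2.444 servings and 5.852 servings → $5.35.
kidney beans + pasta with both tight: 1.886 servings and 2.267 servings → $2.02.
So the least-cost plan costs $1.86.

$1.86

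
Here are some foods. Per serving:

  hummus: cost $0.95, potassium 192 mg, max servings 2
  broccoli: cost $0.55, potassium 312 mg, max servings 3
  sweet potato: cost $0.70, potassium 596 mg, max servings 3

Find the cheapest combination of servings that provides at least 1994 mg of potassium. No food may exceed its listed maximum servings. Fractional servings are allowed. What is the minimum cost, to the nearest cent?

$2.46

Cost per mg of potassium: sweet potato $0.0012, broccoli $0.0018, hummus $0.0049.
Take 3 servings of sweet potato: +1788.0 mg potassium for $2.10 (total $2.10, still need 206.0 mg).
Take 0.6603 servings of broccoli: +206.0 mg potassium for $0.36 (total $2.46, still need 0.0 mg).
Greedy by cheapest-per-mg is optimal for a single linear constraint, so the minimum cost is $2.46.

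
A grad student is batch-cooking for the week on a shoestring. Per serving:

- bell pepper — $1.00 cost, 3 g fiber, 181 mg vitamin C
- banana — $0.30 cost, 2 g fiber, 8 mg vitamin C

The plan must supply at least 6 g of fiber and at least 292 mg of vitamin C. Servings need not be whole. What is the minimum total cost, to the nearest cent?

bell pepper only: max(6/3, 292/181) = 2 servings → $2.00.
banana only: max(6/2, 292/8) = 36.5 servings → $10.95.
bell pepper + banana with both tight: 1.586 servings and 0.6213 servings → $1.77.
So the least-cost plan costs $1.77.

$1.77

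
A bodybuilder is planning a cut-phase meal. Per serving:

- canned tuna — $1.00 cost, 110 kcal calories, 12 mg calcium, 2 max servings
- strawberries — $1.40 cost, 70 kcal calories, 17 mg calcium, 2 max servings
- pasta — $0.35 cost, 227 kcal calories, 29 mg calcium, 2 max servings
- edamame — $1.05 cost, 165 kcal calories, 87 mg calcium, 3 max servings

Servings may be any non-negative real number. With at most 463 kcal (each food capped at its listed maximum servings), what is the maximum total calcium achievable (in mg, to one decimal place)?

244.1 mg

Calcium per kcal: edamame 0.5273, strawberries 0.2429, pasta 0.1278, canned tuna 0.1091.
Take 2.806 servings of edamame: uses 463 kcal, +244.1 mg calcium (running total 244.1 mg).
Greedy by best ratio exhausts the calories allowance optimally: 244.1 mg.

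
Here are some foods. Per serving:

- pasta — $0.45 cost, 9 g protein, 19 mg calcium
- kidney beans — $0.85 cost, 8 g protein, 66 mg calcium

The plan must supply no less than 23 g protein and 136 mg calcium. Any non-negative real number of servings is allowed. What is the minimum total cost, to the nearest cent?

$1.95

This is a tiny linear program; its minimum lies at a vertex of the feasible set. List the vertices and price them.
pasta only: max(23/9, 136/19) = 7.158 servings → $3.22.
kidney beans only: max(23/8, 136/66) = 2.875 servings → $2.44.
pasta + kidney beans with both tight: 0.9729 servings and 1.781 servings → $1.95.
Cheapest feasible corner: $1.95.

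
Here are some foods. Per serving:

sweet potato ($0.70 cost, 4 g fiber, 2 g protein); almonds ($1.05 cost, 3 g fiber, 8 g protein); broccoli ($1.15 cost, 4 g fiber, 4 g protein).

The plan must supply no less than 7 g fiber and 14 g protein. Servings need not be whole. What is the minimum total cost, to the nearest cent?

$2.07

Minimising a linear cost over {fiber ≥ 7, protein ≥ 14, servings ≥ 0} — the optimum is at a vertex, using one or two foods.
sweet potato only: max(7/4, 14/2) = 7 servings → $4.90.
almonds only: max(7/3, 14/8) = 2.333 servings → $2.45.
broccoli only: max(7/4, 14/4) = 3.5 servings → $4.03.
sweet potato + almonds with both tight: 0.5385 servings and 1.615 servings → $2.07.
sweet potato + broccoli with both targets exact would need a negative amount; discard.
almonds + broccoli with both tight: 1.4 servings and 0.7 servings → $2.27.
The minimum over all feasible corners is $2.07.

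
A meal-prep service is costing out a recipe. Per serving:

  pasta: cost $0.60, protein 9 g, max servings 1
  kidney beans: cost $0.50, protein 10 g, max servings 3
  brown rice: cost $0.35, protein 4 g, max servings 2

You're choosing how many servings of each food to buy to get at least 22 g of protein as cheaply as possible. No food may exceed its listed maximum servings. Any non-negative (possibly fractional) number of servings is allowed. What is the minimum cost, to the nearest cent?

Cost per g of protein: kidney beans $0.0500, pasta $0.0667, brown rice $0.0875.
Take 2.2 servings of kidney beans: +22.0 g protein for $1.10 (total $1.10, still need 0.0 g).
Filling from the cheapest source first is optimal under one linear minimum: $1.10.

$1.10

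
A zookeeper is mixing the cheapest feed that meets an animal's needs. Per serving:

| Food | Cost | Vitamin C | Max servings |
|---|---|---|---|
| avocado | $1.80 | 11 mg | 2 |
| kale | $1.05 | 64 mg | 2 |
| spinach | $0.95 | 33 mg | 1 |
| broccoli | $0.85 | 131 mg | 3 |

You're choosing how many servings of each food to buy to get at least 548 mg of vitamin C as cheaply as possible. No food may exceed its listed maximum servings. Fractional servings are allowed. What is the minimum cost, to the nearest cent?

Cost per mg of vitamin C: broccoli $0.0065, kale $0.0164, spinach $0.0288, avocado $0.1636.
Take 3 servings of broccoli: +393.0 mg vitamin C for $2.55 (total $2.55, still need 155.0 mg).
Take 2 servings of kale: +128.0 mg vitamin C for $2.10 (total $4.65, still need 27.0 mg).
Take 0.8182 servings of spinach: +27.0 mg vitamin C for $0.78 (total $5.43, still need 0.0 mg).
Filling from the cheapest source first is optimal under one linear minimum: $5.43.

$5.43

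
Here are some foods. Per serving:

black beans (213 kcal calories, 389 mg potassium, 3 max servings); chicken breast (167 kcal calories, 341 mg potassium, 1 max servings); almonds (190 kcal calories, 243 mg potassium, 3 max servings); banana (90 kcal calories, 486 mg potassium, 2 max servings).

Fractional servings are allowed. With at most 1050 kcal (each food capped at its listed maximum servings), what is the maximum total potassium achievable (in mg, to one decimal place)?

Potassium per kcal: banana 5.4, chicken breast 2.042, black beans 1.826, almonds 1.279.
Take 2 servings of banana: uses 180 kcal, +972.0 mg potassium (running total 972.0 mg).
Take 1 serving of chicken breast: uses 167 kcal, +341.0 mg potassium (running total 1313.0 mg).
Take 3 servings of black beans: uses 639 kcal, +1167.0 mg potassium (running total 2480.0 mg).
Take 0.3368 servings of almonds: uses 64 kcal, +81.9 mg potassium (running total 2561.9 mg).
Greedy by best ratio exhausts the calories allowance optimally: 2561.9 mg.

2561.9 mg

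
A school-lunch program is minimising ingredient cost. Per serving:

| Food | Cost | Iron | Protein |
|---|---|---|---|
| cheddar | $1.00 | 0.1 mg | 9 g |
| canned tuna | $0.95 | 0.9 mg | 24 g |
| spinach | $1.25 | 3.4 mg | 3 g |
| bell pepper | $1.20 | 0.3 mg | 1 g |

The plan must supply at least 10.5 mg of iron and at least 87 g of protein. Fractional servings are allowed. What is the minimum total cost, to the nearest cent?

$5.93

Two binding constraints pin down two serving amounts, so the optimal mix uses at most two foods. The candidates are each food alone (scaled to the tighter of iron/protein) and each pair with both constraints tight.
cheddar only: max(10.5/0.1, 87/9) = 105 servings → $105.00.
canned tuna only: max(10.5/0.9, 87/24) = 11.67 servings → $11.08.
spinach only: max(10.5/3.4, 87/3) = 29 servings → $36.25.
bell pepper only: max(10.5/0.3, 87/1) = 87 servings → $104.40.
cheddar + canned tuna with both targets exact would need a negative amount; discard.
cheddar + spinach with both tight: 8.723 servings and 2.832 servings → $12.26.
cheddar + bell pepper with both tight: 6 servings and 33 servings → $45.60.
canned tuna + spinach with both tight: 3.35 servings and 2.202 servings → $5.93.
canned tuna + bell pepper with both tight: 2.476 servings and 27.57 servings → $35.44.
spinach + bell pepper: the both-tight solution has a negative serving — not a feasible corner.
Cheapest feasible corner: $5.93.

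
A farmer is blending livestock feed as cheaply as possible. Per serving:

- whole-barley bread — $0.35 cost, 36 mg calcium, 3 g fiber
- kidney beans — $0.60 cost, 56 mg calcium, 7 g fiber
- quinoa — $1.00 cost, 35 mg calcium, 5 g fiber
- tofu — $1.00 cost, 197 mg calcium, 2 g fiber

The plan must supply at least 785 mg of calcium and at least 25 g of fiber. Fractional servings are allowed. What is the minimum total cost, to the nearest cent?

For a min-cost LP with two ≥-constraints, a basic feasible solution has at most two positive variables.
whole-barley bread only: max(785/36, 25/3) = 21.81 servings → $7.63.
kidney beans only: max(785/56, 25/7) = 14.02 servings → $8.41.
quinoa only: max(785/35, 25/5) = 22.43 servings → $22.43.
tofu only: max(785/197, 25/2) = 12.5 servings → $12.50.
whole-barley bread + kidney beans: intersection lies outside the first quadrant.
whole-barley bread + quinoa: intersection lies outside the first quadrant.
whole-barley bread + tofu with both tight: 6.464 servings and 2.803 servings → $5.07.
kidney beans + quinoa: the both-tight solution has a negative serving — not a feasible corner.
kidney beans + tofu with both tight: 2.648 servings and 3.232 servings → $4.82.
quinoa + tofu with both tight: 3.667 servings and 3.333 servings → $7.00.
So the least-cost plan costs $4.82.

$4.82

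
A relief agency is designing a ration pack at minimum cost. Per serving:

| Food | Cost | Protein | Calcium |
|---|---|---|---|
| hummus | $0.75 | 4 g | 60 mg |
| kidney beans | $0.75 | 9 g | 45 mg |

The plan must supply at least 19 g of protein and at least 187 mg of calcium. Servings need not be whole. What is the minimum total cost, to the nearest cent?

$2.54

Check every corner: each single food scaled to meet both minima, and each pair solved so both constraints bind.
hummus only: max(19/4, 187/60) = 4.75 servings → $3.56.
kidney beans only: max(19/9, 187/45) = 4.156 servings → $3.12.
hummus + kidney beans with both tight: 2.3 servings and 1.089 servings → $2.54.
Cheapest feasible corner: $2.54.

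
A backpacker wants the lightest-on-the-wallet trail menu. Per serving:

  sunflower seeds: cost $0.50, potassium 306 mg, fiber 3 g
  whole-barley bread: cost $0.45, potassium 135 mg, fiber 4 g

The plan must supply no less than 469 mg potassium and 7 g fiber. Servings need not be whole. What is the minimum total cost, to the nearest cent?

A basic optimal solution has at most two foods positive. Try each food alone and each pair with both targets met exactly.
sunflower seeds only: max(469/306, 7/3) = 2.333 servings → $1.17.
whole-barley bread only: max(469/135, 7/4) = 3.474 servings → $1.56.
sunflower seeds + whole-barley bread with both tight: 1.137 servings and 0.8974 servings → $0.97.
So the least-cost plan costs $0.97.

$0.97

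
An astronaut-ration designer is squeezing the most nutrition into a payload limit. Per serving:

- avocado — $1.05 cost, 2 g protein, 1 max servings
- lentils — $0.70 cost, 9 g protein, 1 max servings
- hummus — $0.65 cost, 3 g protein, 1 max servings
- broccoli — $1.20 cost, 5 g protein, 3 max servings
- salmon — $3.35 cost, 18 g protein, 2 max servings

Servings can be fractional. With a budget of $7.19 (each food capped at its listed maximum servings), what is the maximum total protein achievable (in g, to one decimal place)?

43.9 g

Protein per dollar: lentils 12.86, salmon 5.373, hummus 4.615, broccoli 4.167, avocado 1.905.
Take 1 serving of lentils: spends $0.70, +9.0 g protein (running total 9.0 g).
Take 1.937 servings of salmon: spends $6.49, +34.9 g protein (running total 43.9 g).
Filling greedily by protein-per-dollar is optimal for one linear limit, giving 43.9 g.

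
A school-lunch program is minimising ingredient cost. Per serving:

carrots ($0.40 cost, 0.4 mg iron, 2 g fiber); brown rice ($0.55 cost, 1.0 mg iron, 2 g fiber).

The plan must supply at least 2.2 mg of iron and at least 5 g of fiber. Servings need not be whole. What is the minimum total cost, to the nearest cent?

For a min-cost LP with two ≥-constraints, a basic feasible solution has at most two positive variables.
carrots only: max(2.2/0.4, 5/2) = 5.5 servings → $2.20.
brown rice only: max(2.2/1.0, 5/2) = 2.5 servings → $1.38.
carrots + brown rice with both tight: 0.5 servings and 2 servings → $1.30.
So the least-cost plan costs $1.30.

$1.30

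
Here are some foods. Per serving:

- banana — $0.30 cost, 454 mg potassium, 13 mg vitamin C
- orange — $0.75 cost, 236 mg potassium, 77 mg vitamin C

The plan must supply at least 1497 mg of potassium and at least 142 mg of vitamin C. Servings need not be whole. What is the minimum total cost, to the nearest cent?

With two linear requirements the optimum uses one or two foods; enumerate the corners.
banana only: max(1497/454, 142/13) = 10.92 servings → $3.28.
orange only: max(1497/236, 142/77) = 6.343 servings → $4.76.
banana + orange with both tight: 2.564 servings and 1.411 servings → $1.83.
Cheapest feasible corner: $1.83.

$1.83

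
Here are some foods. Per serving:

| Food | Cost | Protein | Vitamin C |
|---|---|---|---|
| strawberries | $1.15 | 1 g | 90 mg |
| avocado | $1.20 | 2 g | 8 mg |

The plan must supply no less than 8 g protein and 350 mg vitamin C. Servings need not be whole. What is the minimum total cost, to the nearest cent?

$6.83

strawberries only: max(8/1, 350/90) = 8 servings → $9.20.
avocado only: max(8/2, 350/8) = 43.75 servings → $52.50.
strawberries + avocado with both tight: 3.698 servings and 2.151 servings → $6.83.
The minimum over all feasible corners is $6.83.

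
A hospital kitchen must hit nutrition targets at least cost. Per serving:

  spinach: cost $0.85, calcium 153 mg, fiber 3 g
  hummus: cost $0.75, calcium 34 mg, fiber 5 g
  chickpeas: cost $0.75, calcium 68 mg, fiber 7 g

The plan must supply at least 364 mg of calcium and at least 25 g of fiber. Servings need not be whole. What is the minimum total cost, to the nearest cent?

$3.20

At the optimum either one food covers both requirements or two foods hit both targets exactly; no other combination can be cheaper.
spinach only: max(364/153, 25/3) = 8.333 servings → $7.08.
hummus only: max(364/34, 25/5) = 10.71 servings → $8.03.
chickpeas only: max(364/68, 25/7) = 5.353 servings → $4.01.
spinach + hummus with both tight: 1.463 servings and 4.122 servings → $4.34.
spinach + chickpeas with both tight: 0.9781 servings and 3.152 servings → $3.20.
hummus + chickpeas: intersection lies outside the first quadrant.
Cheapest feasible corner: $3.20.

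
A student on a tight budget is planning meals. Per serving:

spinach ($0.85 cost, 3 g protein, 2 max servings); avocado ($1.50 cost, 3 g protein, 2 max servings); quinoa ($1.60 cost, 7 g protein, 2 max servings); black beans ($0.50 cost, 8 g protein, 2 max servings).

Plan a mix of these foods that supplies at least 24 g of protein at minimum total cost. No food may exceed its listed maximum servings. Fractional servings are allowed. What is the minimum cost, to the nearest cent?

$2.83

Cost per g of protein: black beans $0.0625, quinoa $0.2286, spinach $0.2833, avocado $0.5000.
Take 2 servings of black beans: +16.0 g protein for $1.00 (total $1.00, still need 8.0 g).
Take 1.143 servings of quinoa: +8.0 g protein for $1.83 (total $2.83, still need 0.0 g).
Filling from the cheapest source first is optimal under one linear minimum: $2.83.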